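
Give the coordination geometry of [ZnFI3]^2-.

Summing ligand charges against the −2 overall charge gives an oxidation state of +2 for zinc.
Zinc is a group-12 element; Zn(II) is therefore d¹⁰.
Coordination number: 4.
A d¹⁰ ion has no crystal-field stabilisation preference between square planar and tetrahedral, so four ligands adopt the sterically favoured tetrahedral geometry.

tetrahedral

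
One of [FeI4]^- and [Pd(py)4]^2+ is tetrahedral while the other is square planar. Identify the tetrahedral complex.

For [FeI4]^-: Ligand charges: each iodide is −1. With an overall charge of −1 the iron centre must be in the +3 oxidation state. Iron is a group-8 element; Fe(III) is therefore d⁵. A high-spin d⁵ ion has zero CFSE in either geometry, so four ligands adopt the sterically favoured tetrahedral geometry. → tetrahedral.
For [Pd(py)4]^2+: Pyridine is neutral; balancing the +2 overall charge requires Pd(II). Palladium is a group-10 element; Pd(II) is therefore d⁸. A 4d d⁸ ion has a large crystal-field splitting; square planar leaves the high-energy d_{x²−y²} orbital empty and maximises CFSE. → square planar.

[FeI4]^-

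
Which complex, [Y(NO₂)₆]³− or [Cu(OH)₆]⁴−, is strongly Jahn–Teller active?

[Y(NO₂)₆]³−: Each nitro (N-bound nitrite) is −1; balancing the −3 overall charge requires Y(III). Group 3 minus oxidation state 3 gives a d⁰ configuration. The d⁰ configuration leaves the e_g set evenly filled (or empty) — no strong Jahn–Teller driving force.
[Cu(OH)₆]⁴−: Each hydroxide is −1; balancing the −4 overall charge requires Cu(II). Copper is a group-11 element; Cu(II) is therefore d⁹. The t₂g⁶e_g³ configuration has an unevenly filled e_g set; the Jahn–Teller theorem predicts a tetragonal distortion (typically axial elongation) to lift the degeneracy.

[Cu(OH)₆]⁴−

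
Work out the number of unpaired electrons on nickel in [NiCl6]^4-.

Ligand charges: each chloride is −1. With an overall charge of −4 the nickel centre must be in the +2 oxidation state.
Ni sits in group 10, so the d-electron count is 10 − 2 = 8.
In an octahedral field the d⁸ configuration is t₂g⁶e_g² (only one arrangement possible), giving 2 unpaired electrons.

2 unpaired electrons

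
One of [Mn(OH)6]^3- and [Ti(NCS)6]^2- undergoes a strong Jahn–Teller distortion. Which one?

[Mn(OH)6]^3-

[Mn(OH)6]^3-: Each hydroxide is −1; balancing the −3 overall charge requires Mn(III). Group 7 minus oxidation state 3 gives a d⁴ configuration. Hydroxide is a weak-field ligand for a first-row metal, so the complex is high-spin. The t₂g³e_g¹ (high-spin) configuration has an unevenly filled e_g set; the Jahn–Teller theorem predicts a tetragonal distortion (typically axial elongation) to lift the degeneracy.
[Ti(NCS)6]^2-: Each isothiocyanate is −1; balancing the −2 overall charge requires Ti(IV). Ti sits in group 4, so the d-electron count is 4 − 4 = 0. The d⁰ configuration leaves the e_g set evenly filled (or empty) — no strong Jahn–Teller driving force.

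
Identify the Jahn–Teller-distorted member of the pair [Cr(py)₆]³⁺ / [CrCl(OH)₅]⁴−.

[CrCl(OH)₅]⁴−

[Cr(py)₆]³⁺: Pyridine is neutral; balancing the +3 overall charge requires Cr(III). Chromium is a group-6 element; Cr(III) is therefore d³. The d³ configuration leaves the e_g set evenly filled (or empty) — no strong Jahn–Teller driving force.
[CrCl(OH)₅]⁴−: Each chloride is −1; each hydroxide is −1; balancing the −4 overall charge requires Cr(II). Chromium is a group-6 element; Cr(II) is therefore d⁴. Chloride and hydroxide are weak-field ligands for a first-row metal, so the complex is high-spin. The t₂g³e_g¹ (high-spin) configuration has an unevenly filled e_g set; the Jahn–Teller theorem predicts a tetragonal distortion (typically axial elongation) to lift the degeneracy.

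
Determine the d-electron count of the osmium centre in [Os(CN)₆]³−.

Each cyanide is −1; balancing the −3 overall charge requires Os(III).
Group 8 minus oxidation state 3 gives a d⁵ configuration.

d⁵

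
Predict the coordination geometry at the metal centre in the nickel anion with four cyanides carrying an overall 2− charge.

Summing ligand charges against the −2 overall charge gives an oxidation state of +2 for nickel.
Ni sits in group 10, so the d-electron count is 10 − 2 = 8.
Coordination number: 4.
Cyanide is a strong-field ligand (high in the spectrochemical series).
A 3d d⁸ ion with strong-field ligands gains enough CFSE to favour square planar over tetrahedral.

square planar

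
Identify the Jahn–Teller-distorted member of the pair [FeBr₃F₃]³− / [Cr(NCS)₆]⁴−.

[FeBr₃F₃]³−: Ligand charges: each bromide is −1; each fluoride is −1. With an overall charge of −3 the iron centre must be in the +3 oxidation state. Fe sits in group 8, so the d-electron count is 8 − 3 = 5. Bromide and fluoride are weak-field ligands for a first-row metal, so the complex is high-spin. The d⁵ configuration leaves the e_g set evenly filled (or empty) — no strong Jahn–Teller driving force.
[Cr(NCS)₆]⁴−: Ligand charges: each isothiocyanate is −1. With an overall charge of −4 the chromium centre must be in the +2 oxidation state. Cr sits in group 6, so the d-electron count is 6 − 2 = 4. Isothiocyanate is a weak-field ligand for a first-row metal, so the complex is high-spin. The t₂g³e_g¹ (high-spin) configuration has an unevenly filled e_g set; the Jahn–Teller theorem predicts a tetragonal distortion (typically axial elongation) to lift the degeneracy.

[Cr(NCS)₆]⁴−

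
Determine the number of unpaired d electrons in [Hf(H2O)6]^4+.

Water is neutral; balancing the +4 overall charge requires Hf(IV).
Hf sits in group 4, so the d-electron count is 4 − 4 = 0.
In an octahedral field the d⁰ configuration is t₂g⁰e_g⁰, giving 0 unpaired electrons.

0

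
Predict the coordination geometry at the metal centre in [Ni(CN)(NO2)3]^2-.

square planar

Each cyanide is −1; each nitro (N-bound nitrite) is −1; balancing the −2 overall charge requires Ni(II).
Ni sits in group 10, so the d-electron count is 10 − 2 = 8.
With 4 monodentate ligands the coordination number is 4.
Cyanide and nitro (N-bound nitrite) are strong-field ligands (high in the spectrochemical series).
A 3d d⁸ ion with strong-field ligands gains enough CFSE to favour square planar over tetrahedral.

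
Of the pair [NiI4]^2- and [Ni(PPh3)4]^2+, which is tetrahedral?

[NiI4]^2-

For [NiI4]^2-: Each iodide is −1; balancing the −2 overall charge requires Ni(II). Ni sits in group 10, so the d-electron count is 10 − 2 = 8. Iodide is a weak-field ligand. With weak-field ligands the CFSE gain from square planar is small, so a 3d d⁸ ion takes the sterically preferred tetrahedral geometry. → tetrahedral.
For [Ni(PPh3)4]^2+: Ligand charges: triphenylphosphine is neutral. With an overall charge of +2 the nickel centre must be in the +2 oxidation state. Nickel is a group-10 element; Ni(II) is therefore d⁸. Triphenylphosphine is a strong-field ligand (high in the spectrochemical series). A 3d d⁸ ion with strong-field ligands gains enough CFSE to favour square planar over tetrahedral. → square planar.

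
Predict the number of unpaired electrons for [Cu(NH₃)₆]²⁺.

1

Ligand charges: ammonia is neutral. With an overall charge of +2 the copper centre must be in the +2 oxidation state.
Copper is a group-11 element; Cu(II) is therefore d⁹.
In an octahedral field the d⁹ configuration is t₂g⁶e_g³ (only one arrangement possible), giving 1 unpaired electron.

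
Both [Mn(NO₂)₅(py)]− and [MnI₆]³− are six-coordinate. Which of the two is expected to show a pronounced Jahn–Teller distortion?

[MnI₆]³−

[Mn(NO₂)₅(py)]−: Each nitro (N-bound nitrite) is −1; pyridine is neutral; balancing the −1 overall charge requires Mn(IV). Manganese is a group-7 element; Mn(IV) is therefore d³. The d³ configuration leaves the e_g set evenly filled (or empty) — no strong Jahn–Teller driving force.
[MnI₆]³−: Ligand charges: each iodide is −1. With an overall charge of −3 the manganese centre must be in the +3 oxidation state. Mn sits in group 7, so the d-electron count is 7 − 3 = 4. Iodide is a weak-field ligand for a first-row metal, so the complex is high-spin. The t₂g³e_g¹ (high-spin) configuration has an unevenly filled e_g set; the Jahn–Teller theorem predicts a tetragonal distortion (typically axial elongation) to lift the degeneracy.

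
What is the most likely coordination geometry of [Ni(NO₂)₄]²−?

Summing ligand charges against the −2 overall charge gives an oxidation state of +2 for nickel.
Group 10 minus oxidation state 2 gives a d⁸ configuration.
Coordination number: 4.
Nitro (N-bound nitrite) is a strong-field ligand (high in the spectrochemical series).
A 3d d⁸ ion with strong-field ligands gains enough CFSE to favour square planar over tetrahedral.

square planar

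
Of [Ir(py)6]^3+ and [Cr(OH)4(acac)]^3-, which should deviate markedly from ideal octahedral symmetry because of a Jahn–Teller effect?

[Cr(OH)4(acac)]^3-

[Ir(py)6]^3+: Summing ligand charges against the +3 overall charge gives an oxidation state of +3 for iridium. Group 9 minus oxidation state 3 gives a d⁶ configuration. A 5d ion has a large Δₒ and is invariably low-spin. The d⁶ configuration leaves the e_g set evenly filled (or empty) — no strong Jahn–Teller driving force.
[Cr(OH)4(acac)]^3-: Each hydroxide is −1; each acetylacetonate is −1; balancing the −3 overall charge requires Cr(II). Chromium is a group-6 element; Cr(II) is therefore d⁴. Acetylacetonate and hydroxide are weak-field ligands for a first-row metal, so the complex is high-spin. The t₂g³e_g¹ (high-spin) configuration has an unevenly filled e_g set; the Jahn–Teller theorem predicts a tetragonal distortion (typically axial elongation) to lift the degeneracy.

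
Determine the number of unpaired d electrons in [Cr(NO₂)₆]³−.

Ligand charges: each nitro (N-bound nitrite) is −1. With an overall charge of −3 the chromium centre must be in the +3 oxidation state.
Cr sits in group 6, so the d-electron count is 6 − 3 = 3.
In an octahedral field the d³ configuration is t₂g³e_g⁰ (only one arrangement possible), giving 3 unpaired electrons.

3 unpaired electrons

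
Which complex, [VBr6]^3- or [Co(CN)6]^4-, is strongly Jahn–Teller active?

[Co(CN)6]^4-

[VBr6]^3-: Each bromide is −1; balancing the −3 overall charge requires V(III). Group 5 minus oxidation state 3 gives a d² configuration. The d² configuration leaves the e_g set evenly filled (or empty) — no strong Jahn–Teller driving force.
[Co(CN)6]^4-: Ligand charges: each cyanide is −1. With an overall charge of −4 the cobalt centre must be in the +2 oxidation state. Group 9 minus oxidation state 2 gives a d⁷ configuration. Cyanide is a strong-field ligand (high in the spectrochemical series) for a first-row metal, so the complex is low-spin. The t₂g⁶e_g¹ (low-spin) configuration has an unevenly filled e_g set; the Jahn–Teller theorem predicts a tetragonal distortion (typically axial elongation) to lift the degeneracy.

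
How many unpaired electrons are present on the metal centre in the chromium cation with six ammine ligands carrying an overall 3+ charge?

3

Ligand charges: ammonia is neutral. With an overall charge of +3 the chromium centre must be in the +3 oxidation state.
Group 6 minus oxidation state 3 gives a d³ configuration.
In an octahedral field the d³ configuration is t₂g³e_g⁰ (only one arrangement possible), giving 3 unpaired electrons.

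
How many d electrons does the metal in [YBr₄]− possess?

Summing ligand charges against the −1 overall charge gives an oxidation state of +3 for yttrium.
Y sits in group 3, so the d-electron count is 3 − 3 = 0.

d⁰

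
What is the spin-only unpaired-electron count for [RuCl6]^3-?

Summing ligand charges against the −3 overall charge gives an oxidation state of +3 for ruthenium.
Ruthenium is a group-8 element; Ru(III) is therefore d⁵.
The spin state decides the count: a 4d ion has a large Δₒ and is invariably low-spin.
An octahedral low-spin d⁵ ion is t₂g⁵e_g⁰, giving 1 unpaired electron.

1 unpaired electron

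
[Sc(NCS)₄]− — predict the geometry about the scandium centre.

tetrahedral

Each isothiocyanate is −1; balancing the −1 overall charge requires Sc(III).
Sc sits in group 3, so the d-electron count is 3 − 3 = 0.
Coordination number: 4.
A d⁰ ion has no crystal-field stabilisation preference between square planar and tetrahedral, so four ligands adopt the sterically favoured tetrahedral geometry.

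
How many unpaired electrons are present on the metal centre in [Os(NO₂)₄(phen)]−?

1 unpaired electron

Summing ligand charges against the −1 overall charge gives an oxidation state of +3 for osmium.
Osmium is a group-8 element; Os(III) is therefore d⁵.
Counting donor atoms: 4×nitro (N-bound nitrite) (monodentate) → 4 donors; 1×1,10-phenanthroline (bidentate) → 2 donors. Coordination number = 6.
The spin state decides the count: a 5d ion has a large Δₒ and is invariably low-spin.
An octahedral low-spin d⁵ ion is t₂g⁵e_g⁰, giving 1 unpaired electron.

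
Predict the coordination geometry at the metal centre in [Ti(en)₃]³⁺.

octahedral

Summing ligand charges against the +3 overall charge gives an oxidation state of +3 for titanium.
Titanium is a group-4 element; Ti(III) is therefore d¹.
Counting donor atoms: 3×ethylenediamine (bidentate) → 6 donors. Coordination number = 6.
Six donors around a single metal centre give an octahedral coordination sphere.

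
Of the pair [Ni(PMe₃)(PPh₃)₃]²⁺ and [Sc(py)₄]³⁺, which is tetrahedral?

For [Ni(PMe₃)(PPh₃)₃]²⁺: Ligand charges: trimethylphosphine is neutral; triphenylphosphine is neutral. With an overall charge of +2 the nickel centre must be in the +2 oxidation state. Nickel is a group-10 element; Ni(II) is therefore d⁸. Trimethylphosphine and triphenylphosphine are strong-field ligands (high in the spectrochemical series). A 3d d⁸ ion with strong-field ligands gains enough CFSE to favour square planar over tetrahedral. → square planar.
For [Sc(py)₄]³⁺: Summing ligand charges against the +3 overall charge gives an oxidation state of +3 for scandium. Group 3 minus oxidation state 3 gives a d⁰ configuration. A d⁰ ion has no crystal-field stabilisation preference between square planar and tetrahedral, so four ligands adopt the sterically favoured tetrahedral geometry. → tetrahedral.

[Sc(py)₄]³⁺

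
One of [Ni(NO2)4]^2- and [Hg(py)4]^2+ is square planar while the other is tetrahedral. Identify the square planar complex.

For [Ni(NO2)4]^2-: Summing ligand charges against the −2 overall charge gives an oxidation state of +2 for nickel. Nickel is a group-10 element; Ni(II) is therefore d⁸. Nitro (N-bound nitrite) is a strong-field ligand (high in the spectrochemical series). A 3d d⁸ ion with strong-field ligands gains enough CFSE to favour square planar over tetrahedral. → square planar.
For [Hg(py)4]^2+: Pyridine is neutral; balancing the +2 overall charge requires Hg(II). Mercury is a group-12 element; Hg(II) is therefore d¹⁰. A d¹⁰ ion has no crystal-field stabilisation preference between square planar and tetrahedral, so four ligands adopt the sterically favoured tetrahedral geometry. → tetrahedral.

[Ni(NO2)4]^2-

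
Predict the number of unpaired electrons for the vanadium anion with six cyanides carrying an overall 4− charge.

Summing ligand charges against the −4 overall charge gives an oxidation state of +2 for vanadium.
Group 5 minus oxidation state 2 gives a d³ configuration.
In an octahedral field the d³ configuration is t₂g³e_g⁰ (only one arrangement possible), giving 3 unpaired electrons.

3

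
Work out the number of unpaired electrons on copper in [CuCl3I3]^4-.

1

Summing ligand charges against the −4 overall charge gives an oxidation state of +2 for copper.
Copper is a group-11 element; Cu(II) is therefore d⁹.
In an octahedral field the d⁹ configuration is t₂g⁶e_g³ (only one arrangement possible), giving 1 unpaired electron.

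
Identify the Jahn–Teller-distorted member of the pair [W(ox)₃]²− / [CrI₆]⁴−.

[CrI₆]⁴−

[W(ox)₃]²−: Summing ligand charges against the −2 overall charge gives an oxidation state of +4 for tungsten. W sits in group 6, so the d-electron count is 6 − 4 = 2. The d² configuration leaves the e_g set evenly filled (or empty) — no strong Jahn–Teller driving force.
[CrI₆]⁴−: Summing ligand charges against the −4 overall charge gives an oxidation state of +2 for chromium. Chromium is a group-6 element; Cr(II) is therefore d⁴. Iodide is a weak-field ligand for a first-row metal, so the complex is high-spin. The t₂g³e_g¹ (high-spin) configuration has an unevenly filled e_g set; the Jahn–Teller theorem predicts a tetragonal distortion (typically axial elongation) to lift the degeneracy.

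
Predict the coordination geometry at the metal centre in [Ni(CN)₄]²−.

Each cyanide is −1; balancing the −2 overall charge requires Ni(II).
Group 10 minus oxidation state 2 gives a d⁸ configuration.
With 4 monodentate ligands the coordination number is 4.
Cyanide is a strong-field ligand (high in the spectrochemical series).
A 3d d⁸ ion with strong-field ligands gains enough CFSE to favour square planar over tetrahedral.

square planar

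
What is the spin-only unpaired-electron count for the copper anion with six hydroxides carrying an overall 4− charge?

Ligand charges: each hydroxide is −1. With an overall charge of −4 the copper centre must be in the +2 oxidation state.
Copper is a group-11 element; Cu(II) is therefore d⁹.
In an octahedral field the d⁹ configuration is t₂g⁶e_g³ (only one arrangement possible), giving 1 unpaired electron.

1 unpaired electron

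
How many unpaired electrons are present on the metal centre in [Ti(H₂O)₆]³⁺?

1

Summing ligand charges against the +3 overall charge gives an oxidation state of +3 for titanium.
Group 4 minus oxidation state 3 gives a d¹ configuration.
In an octahedral field the d¹ configuration is t₂g¹e_g⁰ (only one arrangement possible), giving 1 unpaired electron.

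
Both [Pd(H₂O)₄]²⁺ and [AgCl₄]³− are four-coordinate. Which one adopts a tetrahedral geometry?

For [Pd(H₂O)₄]²⁺: Ligand charges: water is neutral. With an overall charge of +2 the palladium centre must be in the +2 oxidation state. Pd sits in group 10, so the d-electron count is 10 − 2 = 8. A 4d d⁸ ion has a large crystal-field splitting; square planar leaves the high-energy d_{x²−y²} orbital empty and maximises CFSE. → square planar.
For [AgCl₄]³−: Ligand charges: each chloride is −1. With an overall charge of −3 the silver centre must be in the +1 oxidation state. Silver is a group-11 element; Ag(I) is therefore d¹⁰. A d¹⁰ ion has no crystal-field stabilisation preference between square planar and tetrahedral, so four ligands adopt the sterically favoured tetrahedral geometry. → tetrahedral.

[AgCl₄]³−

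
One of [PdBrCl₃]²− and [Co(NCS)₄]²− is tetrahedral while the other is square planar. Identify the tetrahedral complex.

[Co(NCS)₄]²−

For [PdBrCl₃]²−: Summing ligand charges against the −2 overall charge gives an oxidation state of +2 for palladium. Palladium is a group-10 element; Pd(II) is therefore d⁸. A 4d d⁸ ion has a large crystal-field splitting; square planar leaves the high-energy d_{x²−y²} orbital empty and maximises CFSE. → square planar.
For [Co(NCS)₄]²−: Ligand charges: each isothiocyanate is −1. With an overall charge of −2 the cobalt centre must be in the +2 oxidation state. Cobalt is a group-9 element; Co(II) is therefore d⁷. For a high-spin 3d d⁷ ion with weak-field ligands the small Δₜ gives little square-planar CFSE advantage, so four ligands adopt the sterically favoured tetrahedral geometry. → tetrahedral.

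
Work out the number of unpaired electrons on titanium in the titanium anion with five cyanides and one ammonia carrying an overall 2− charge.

Summing ligand charges against the −2 overall charge gives an oxidation state of +3 for titanium.
Ti sits in group 4, so the d-electron count is 4 − 3 = 1.
In an octahedral field the d¹ configuration is t₂g¹e_g⁰ (only one arrangement possible), giving 1 unpaired electron.

1 unpaired electron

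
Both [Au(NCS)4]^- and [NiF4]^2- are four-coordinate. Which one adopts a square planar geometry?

[Au(NCS)4]^-

For [Au(NCS)4]^-: Each isothiocyanate is −1; balancing the −1 overall charge requires Au(III). Gold is a group-11 element; Au(III) is therefore d⁸. A 5d d⁸ ion has a large crystal-field splitting; square planar leaves the high-energy d_{x²−y²} orbital empty and maximises CFSE. → square planar.
For [NiF4]^2-: Ligand charges: each fluoride is −1. With an overall charge of −2 the nickel centre must be in the +2 oxidation state. Nickel is a group-10 element; Ni(II) is therefore d⁸. Fluoride is a weak-field ligand. With weak-field ligands the CFSE gain from square planar is small, so a 3d d⁸ ion takes the sterically preferred tetrahedral geometry. → tetrahedral.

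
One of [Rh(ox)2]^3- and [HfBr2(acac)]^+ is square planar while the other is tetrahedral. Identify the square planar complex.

[Rh(ox)2]^3-

For [Rh(ox)2]^3-: Each oxalate is −2; balancing the −3 overall charge requires Rh(I). Group 9 minus oxidation state 1 gives a d⁸ configuration. A 4d d⁸ ion has a large crystal-field splitting; square planar leaves the high-energy d_{x²−y²} orbital empty and maximises CFSE. → square planar.
For [HfBr2(acac)]^+: Summing ligand charges against the +1 overall charge gives an oxidation state of +4 for hafnium. Hf sits in group 4, so the d-electron count is 4 − 4 = 0. A d⁰ ion has no crystal-field stabilisation preference between square planar and tetrahedral, so four ligands adopt the sterically favoured tetrahedral geometry. → tetrahedral.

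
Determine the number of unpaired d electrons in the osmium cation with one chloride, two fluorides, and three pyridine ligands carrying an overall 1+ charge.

Ligand charges: each chloride is −1; each fluoride is −1; pyridine is neutral. With an overall charge of +1 the osmium centre must be in the +4 oxidation state.
Group 8 minus oxidation state 4 gives a d⁴ configuration.
The spin state decides the count: a 5d ion has a large Δₒ and is invariably low-spin.
An octahedral low-spin d⁴ ion is t₂g⁴e_g⁰, giving 2 unpaired electrons.

2 unpaired electrons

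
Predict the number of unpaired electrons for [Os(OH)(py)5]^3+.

2

Ligand charges: each hydroxide is −1; pyridine is neutral. With an overall charge of +3 the osmium centre must be in the +4 oxidation state.
Osmium is a group-8 element; Os(IV) is therefore d⁴.
The spin state decides the count: a 5d ion has a large Δₒ and is invariably low-spin.
An octahedral low-spin d⁴ ion is t₂g⁴e_g⁰, giving 2 unpaired electrons.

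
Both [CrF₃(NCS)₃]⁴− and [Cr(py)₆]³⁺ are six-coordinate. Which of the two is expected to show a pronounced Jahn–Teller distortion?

[CrF₃(NCS)₃]⁴−: Each fluoride is −1; each isothiocyanate is −1; balancing the −4 overall charge requires Cr(II). Cr sits in group 6, so the d-electron count is 6 − 2 = 4. Fluoride and isothiocyanate are weak-field ligands for a first-row metal, so the complex is high-spin. The t₂g³e_g¹ (high-spin) configuration has an unevenly filled e_g set; the Jahn–Teller theorem predicts a tetragonal distortion (typically axial elongation) to lift the degeneracy.
[Cr(py)₆]³⁺: Ligand charges: pyridine is neutral. With an overall charge of +3 the chromium centre must be in the +3 oxidation state. Cr sits in group 6, so the d-electron count is 6 − 3 = 3. The d³ configuration leaves the e_g set evenly filled (or empty) — no strong Jahn–Teller driving force.

[CrF₃(NCS)₃]⁴−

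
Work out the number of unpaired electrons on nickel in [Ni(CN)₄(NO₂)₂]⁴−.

Summing ligand charges against the −4 overall charge gives an oxidation state of +2 for nickel.
Group 10 minus oxidation state 2 gives a d⁸ configuration.
In an octahedral field the d⁸ configuration is t₂g⁶e_g² (only one arrangement possible), giving 2 unpaired electrons.

2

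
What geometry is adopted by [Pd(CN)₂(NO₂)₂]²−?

Summing ligand charges against the −2 overall charge gives an oxidation state of +2 for palladium.
Group 10 minus oxidation state 2 gives a d⁸ configuration.
Coordination number: 4.
A 4d d⁸ ion has a large crystal-field splitting; square planar leaves the high-energy d_{x²−y²} orbital empty and maximises CFSE.

square planar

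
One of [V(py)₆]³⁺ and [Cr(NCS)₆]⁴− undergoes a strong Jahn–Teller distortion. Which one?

[Cr(NCS)₆]⁴−

[V(py)₆]³⁺: Summing ligand charges against the +3 overall charge gives an oxidation state of +3 for vanadium. V sits in group 5, so the d-electron count is 5 − 3 = 2. The d² configuration leaves the e_g set evenly filled (or empty) — no strong Jahn–Teller driving force.
[Cr(NCS)₆]⁴−: Summing ligand charges against the −4 overall charge gives an oxidation state of +2 for chromium. Group 6 minus oxidation state 2 gives a d⁴ configuration. Isothiocyanate is a weak-field ligand for a first-row metal, so the complex is high-spin. The t₂g³e_g¹ (high-spin) configuration has an unevenly filled e_g set; the Jahn–Teller theorem predicts a tetragonal distortion (typically axial elongation) to lift the degeneracy.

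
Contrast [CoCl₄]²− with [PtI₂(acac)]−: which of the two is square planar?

For [CoCl₄]²−: Each chloride is −1; balancing the −2 overall charge requires Co(II). Cobalt is a group-9 element; Co(II) is therefore d⁷. For a high-spin 3d d⁷ ion with weak-field ligands the small Δₜ gives little square-planar CFSE advantage, so four ligands adopt the sterically favoured tetrahedral geometry. → tetrahedral.
For [PtI₂(acac)]−: Ligand charges: each iodide is −1; each acetylacetonate is −1. With an overall charge of −1 the platinum centre must be in the +2 oxidation state. Pt sits in group 10, so the d-electron count is 10 − 2 = 8. A 5d d⁸ ion has a large crystal-field splitting; square planar leaves the high-energy d_{x²−y²} orbital empty and maximises CFSE. → square planar.

[PtI₂(acac)]−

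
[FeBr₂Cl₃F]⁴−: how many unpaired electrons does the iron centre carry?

Ligand charges: each bromide is −1; each chloride is −1; each fluoride is −1. With an overall charge of −4 the iron centre must be in the +2 oxidation state.
Group 8 minus oxidation state 2 gives a d⁶ configuration.
The spin state decides the count: Bromide, chloride, and fluoride are weak-field ligands for a first-row metal, so the complex is high-spin.
An octahedral high-spin d⁶ ion is t₂g⁴e_g², giving 4 unpaired electrons.

4 unpaired electrons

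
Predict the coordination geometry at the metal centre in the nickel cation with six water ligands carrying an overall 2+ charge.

octahedral

Summing ligand charges against the +2 overall charge gives an oxidation state of +2 for nickel.
Ni sits in group 10, so the d-electron count is 10 − 2 = 8.
With 6 monodentate ligands the coordination number is 6.
Six donors around a single metal centre give an octahedral coordination sphere.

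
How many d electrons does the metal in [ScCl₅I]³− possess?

Ligand charges: each chloride is −1; each iodide is −1. With an overall charge of −3 the scandium centre must be in the +3 oxidation state.
Group 3 minus oxidation state 3 gives a d⁰ configuration.

d0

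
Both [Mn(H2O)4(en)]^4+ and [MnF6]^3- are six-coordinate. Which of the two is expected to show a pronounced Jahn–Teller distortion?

[Mn(H2O)4(en)]^4+: Summing ligand charges against the +4 overall charge gives an oxidation state of +4 for manganese. Mn sits in group 7, so the d-electron count is 7 − 4 = 3. The d³ configuration leaves the e_g set evenly filled (or empty) — no strong Jahn–Teller driving force.
[MnF6]^3-: Ligand charges: each fluoride is −1. With an overall charge of −3 the manganese centre must be in the +3 oxidation state. Group 7 minus oxidation state 3 gives a d⁴ configuration. Fluoride is a weak-field ligand for a first-row metal, so the complex is high-spin. The t₂g³e_g¹ (high-spin) configuration has an unevenly filled e_g set; the Jahn–Teller theorem predicts a tetragonal distortion (typically axial elongation) to lift the degeneracy.

[MnF6]^3-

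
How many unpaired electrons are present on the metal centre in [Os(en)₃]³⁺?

Ligand charges: ethylenediamine is neutral. With an overall charge of +3 the osmium centre must be in the +3 oxidation state.
Group 8 minus oxidation state 3 gives a d⁵ configuration.
Counting donor atoms: 3×ethylenediamine (bidentate) → 6 donors. Coordination number = 6.
The spin state decides the count: a 5d ion has a large Δₒ and is invariably low-spin.
An octahedral low-spin d⁵ ion is t₂g⁵e_g⁰, giving 1 unpaired electron.

1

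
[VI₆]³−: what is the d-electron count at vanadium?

Each iodide is −1; balancing the −3 overall charge requires V(III).
Vanadium is a group-5 element; V(III) is therefore d².

d2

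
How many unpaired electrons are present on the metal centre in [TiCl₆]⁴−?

Ligand charges: each chloride is −1. With an overall charge of −4 the titanium centre must be in the +2 oxidation state.
Ti sits in group 4, so the d-electron count is 4 − 2 = 2.
In an octahedral field the d² configuration is t₂g²e_g⁰ (only one arrangement possible), giving 2 unpaired electrons.

2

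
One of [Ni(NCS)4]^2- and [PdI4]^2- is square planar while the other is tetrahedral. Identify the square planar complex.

[PdI4]^2-

For [Ni(NCS)4]^2-: Ligand charges: each isothiocyanate is −1. With an overall charge of −2 the nickel centre must be in the +2 oxidation state. Nickel is a group-10 element; Ni(II) is therefore d⁸. Isothiocyanate is a weak-field ligand. With weak-field ligands the CFSE gain from square planar is small, so a 3d d⁸ ion takes the sterically preferred tetrahedral geometry. → tetrahedral.
For [PdI4]^2-: Ligand charges: each iodide is −1. With an overall charge of −2 the palladium centre must be in the +2 oxidation state. Palladium is a group-10 element; Pd(II) is therefore d⁸. A 4d d⁸ ion has a large crystal-field splitting; square planar leaves the high-energy d_{x²−y²} orbital empty and maximises CFSE. → square planar.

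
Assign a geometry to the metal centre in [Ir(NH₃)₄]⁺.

square planar

Ammonia is neutral; balancing the +1 overall charge requires Ir(I).
Iridium is a group-9 element; Ir(I) is therefore d⁸.
Coordination number: 4.
A 5d d⁸ ion has a large crystal-field splitting; square planar leaves the high-energy d_{x²−y²} orbital empty and maximises CFSE.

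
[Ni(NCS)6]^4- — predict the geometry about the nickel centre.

octahedral

Each isothiocyanate is −1; balancing the −4 overall charge requires Ni(II).
Group 10 minus oxidation state 2 gives a d⁸ configuration.
Coordination number: 6.
Six donors around a single metal centre give an octahedral coordination sphere.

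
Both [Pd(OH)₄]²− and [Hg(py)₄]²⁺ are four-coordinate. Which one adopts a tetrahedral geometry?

For [Pd(OH)₄]²−: Summing ligand charges against the −2 overall charge gives an oxidation state of +2 for palladium. Palladium is a group-10 element; Pd(II) is therefore d⁸. A 4d d⁸ ion has a large crystal-field splitting; square planar leaves the high-energy d_{x²−y²} orbital empty and maximises CFSE. → square planar.
For [Hg(py)₄]²⁺: Ligand charges: pyridine is neutral. With an overall charge of +2 the mercury centre must be in the +2 oxidation state. Group 12 minus oxidation state 2 gives a d¹⁰ configuration. A d¹⁰ ion has no crystal-field stabilisation preference between square planar and tetrahedral, so four ligands adopt the sterically favoured tetrahedral geometry. → tetrahedral.

[Hg(py)₄]²⁺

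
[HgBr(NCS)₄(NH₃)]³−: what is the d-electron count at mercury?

Ligand charges: each bromide is −1; each isothiocyanate is −1; ammonia is neutral. With an overall charge of −3 the mercury centre must be in the +2 oxidation state.
Mercury is a group-12 element; Hg(II) is therefore d¹⁰.

d¹⁰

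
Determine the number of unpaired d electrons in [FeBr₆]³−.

Summing ligand charges against the −3 overall charge gives an oxidation state of +3 for iron.
Iron is a group-8 element; Fe(III) is therefore d⁵.
The spin state decides the count: Bromide is a weak-field ligand for a first-row metal, so the complex is high-spin.
An octahedral high-spin d⁵ ion is t₂g³e_g², giving 5 unpaired electrons.

5 unpaired electrons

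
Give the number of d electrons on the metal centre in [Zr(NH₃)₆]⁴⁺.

d0

Ammonia is neutral; balancing the +4 overall charge requires Zr(IV).
Zr sits in group 4, so the d-electron count is 4 − 4 = 0.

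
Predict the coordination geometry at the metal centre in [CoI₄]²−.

Each iodide is −1; balancing the −2 overall charge requires Co(II).
Group 9 minus oxidation state 2 gives a d⁷ configuration.
Coordination number: 4.
Iodide is a weak-field ligand.
For a high-spin 3d d⁷ ion with weak-field ligands the small Δₜ gives little square-planar CFSE advantage, so four ligands adopt the sterically favoured tetrahedral geometry.

tetrahedral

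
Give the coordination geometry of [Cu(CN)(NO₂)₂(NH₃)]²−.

Summing ligand charges against the −2 overall charge gives an oxidation state of +1 for copper.
Group 11 minus oxidation state 1 gives a d¹⁰ configuration.
With 4 monodentate ligands the coordination number is 4.
A d¹⁰ ion has no crystal-field stabilisation preference between square planar and tetrahedral, so four ligands adopt the sterically favoured tetrahedral geometry.

tetrahedral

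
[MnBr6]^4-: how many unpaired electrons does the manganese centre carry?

5 unpaired electrons

Ligand charges: each bromide is −1. With an overall charge of −4 the manganese centre must be in the +2 oxidation state.
Manganese is a group-7 element; Mn(II) is therefore d⁵.
The spin state decides the count: Bromide is a weak-field ligand for a first-row metal, so the complex is high-spin.
An octahedral high-spin d⁵ ion is t₂g³e_g², giving 5 unpaired electrons.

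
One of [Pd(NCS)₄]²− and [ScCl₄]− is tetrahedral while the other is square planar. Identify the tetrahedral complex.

For [Pd(NCS)₄]²−: Summing ligand charges against the −2 overall charge gives an oxidation state of +2 for palladium. Pd sits in group 10, so the d-electron count is 10 − 2 = 8. A 4d d⁸ ion has a large crystal-field splitting; square planar leaves the high-energy d_{x²−y²} orbital empty and maximises CFSE. → square planar.
For [ScCl₄]−: Summing ligand charges against the −1 overall charge gives an oxidation state of +3 for scandium. Sc sits in group 3, so the d-electron count is 3 − 3 = 0. A d⁰ ion has no crystal-field stabilisation preference between square planar and tetrahedral, so four ligands adopt the sterically favoured tetrahedral geometry. → tetrahedral.

[ScCl₄]−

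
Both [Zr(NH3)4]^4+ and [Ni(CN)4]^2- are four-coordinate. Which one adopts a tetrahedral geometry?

For [Zr(NH3)4]^4+: Ammonia is neutral; balancing the +4 overall charge requires Zr(IV). Group 4 minus oxidation state 4 gives a d⁰ configuration. A d⁰ ion has no crystal-field stabilisation preference between square planar and tetrahedral, so four ligands adopt the sterically favoured tetrahedral geometry. → tetrahedral.
For [Ni(CN)4]^2-: Each cyanide is −1; balancing the −2 overall charge requires Ni(II). Ni sits in group 10, so the d-electron count is 10 − 2 = 8. Cyanide is a strong-field ligand (high in the spectrochemical series). A 3d d⁸ ion with strong-field ligands gains enough CFSE to favour square planar over tetrahedral. → square planar.

[Zr(NH3)4]^4+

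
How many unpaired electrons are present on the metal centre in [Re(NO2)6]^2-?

Each nitro (N-bound nitrite) is −1; balancing the −2 overall charge requires Re(IV).
Rhenium is a group-7 element; Re(IV) is therefore d³.
In an octahedral field the d³ configuration is t₂g³e_g⁰ (only one arrangement possible), giving 3 unpaired electrons.

3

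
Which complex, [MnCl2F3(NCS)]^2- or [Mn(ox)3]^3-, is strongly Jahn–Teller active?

[Mn(ox)3]^3-

[MnCl2F3(NCS)]^2-: Ligand charges: each chloride is −1; each fluoride is −1; each isothiocyanate is −1. With an overall charge of −2 the manganese centre must be in the +4 oxidation state. Mn sits in group 7, so the d-electron count is 7 − 4 = 3. The d³ configuration leaves the e_g set evenly filled (or empty) — no strong Jahn–Teller driving force.
[Mn(ox)3]^3-: Summing ligand charges against the −3 overall charge gives an oxidation state of +3 for manganese. Group 7 minus oxidation state 3 gives a d⁴ configuration. Oxalate is a weak-field ligand for a first-row metal, so the complex is high-spin. The t₂g³e_g¹ (high-spin) configuration has an unevenly filled e_g set; the Jahn–Teller theorem predicts a tetragonal distortion (typically axial elongation) to lift the degeneracy.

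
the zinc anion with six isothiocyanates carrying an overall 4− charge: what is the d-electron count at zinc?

d10

Summing ligand charges against the −4 overall charge gives an oxidation state of +2 for zinc.
Zinc is a group-12 element; Zn(II) is therefore d¹⁰.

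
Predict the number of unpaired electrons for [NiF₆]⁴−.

2 unpaired electrons

Each fluoride is −1; balancing the −4 overall charge requires Ni(II).
Nickel is a group-10 element; Ni(II) is therefore d⁸.
In an octahedral field the d⁸ configuration is t₂g⁶e_g² (only one arrangement possible), giving 2 unpaired electrons.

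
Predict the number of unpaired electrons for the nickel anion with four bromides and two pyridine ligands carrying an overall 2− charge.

Ligand charges: each bromide is −1; pyridine is neutral. With an overall charge of −2 the nickel centre must be in the +2 oxidation state.
Nickel is a group-10 element; Ni(II) is therefore d⁸.
In an octahedral field the d⁸ configuration is t₂g⁶e_g² (only one arrangement possible), giving 2 unpaired electrons.

2 unpaired electrons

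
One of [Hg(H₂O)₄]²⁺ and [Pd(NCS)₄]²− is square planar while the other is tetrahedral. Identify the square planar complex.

[Pd(NCS)₄]²−

For [Hg(H₂O)₄]²⁺: Summing ligand charges against the +2 overall charge gives an oxidation state of +2 for mercury. Mercury is a group-12 element; Hg(II) is therefore d¹⁰. A d¹⁰ ion has no crystal-field stabilisation preference between square planar and tetrahedral, so four ligands adopt the sterically favoured tetrahedral geometry. → tetrahedral.
For [Pd(NCS)₄]²−: Ligand charges: each isothiocyanate is −1. With an overall charge of −2 the palladium centre must be in the +2 oxidation state. Group 10 minus oxidation state 2 gives a d⁸ configuration. A 4d d⁸ ion has a large crystal-field splitting; square planar leaves the high-energy d_{x²−y²} orbital empty and maximises CFSE. → square planar.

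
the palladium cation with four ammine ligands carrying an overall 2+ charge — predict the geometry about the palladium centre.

square planar

Ligand charges: ammonia is neutral. With an overall charge of +2 the palladium centre must be in the +2 oxidation state.
Pd sits in group 10, so the d-electron count is 10 − 2 = 8.
With 4 monodentate ligands the coordination number is 4.
A 4d d⁸ ion has a large crystal-field splitting; square planar leaves the high-energy d_{x²−y²} orbital empty and maximises CFSE.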